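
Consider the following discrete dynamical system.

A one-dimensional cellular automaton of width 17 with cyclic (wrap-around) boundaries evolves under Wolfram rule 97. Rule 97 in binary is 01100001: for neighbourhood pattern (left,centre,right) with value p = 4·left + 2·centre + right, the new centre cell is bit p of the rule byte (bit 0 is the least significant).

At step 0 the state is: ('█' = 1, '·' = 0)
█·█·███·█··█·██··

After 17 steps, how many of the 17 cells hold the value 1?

8

gen 0: █·█·███·█··█·██··
gen 1: ·█·█··██····█·█··
gen 2: ··█····█·██··█··█
gen 3: ····██··█·█······
gen 4: ███··█···█··█████
gen 5: ··█····█·········
gen 6: █···██···████████
gen 7: █·█··█·█·········
gen 8: ·█····█··███████·
gen 9: ···██··········█·
gen 10: ██··█·████████···
gen 11: ·█···█·······█·█·
gen 12: ···█···█████··█··
gen 13: ██···█·····█····█
gen 14: ·█·█···███···██··
gen 15: ··█··█···█·█··█·█
gen 16: ·······█··█····█·
gen 17: ██████······██···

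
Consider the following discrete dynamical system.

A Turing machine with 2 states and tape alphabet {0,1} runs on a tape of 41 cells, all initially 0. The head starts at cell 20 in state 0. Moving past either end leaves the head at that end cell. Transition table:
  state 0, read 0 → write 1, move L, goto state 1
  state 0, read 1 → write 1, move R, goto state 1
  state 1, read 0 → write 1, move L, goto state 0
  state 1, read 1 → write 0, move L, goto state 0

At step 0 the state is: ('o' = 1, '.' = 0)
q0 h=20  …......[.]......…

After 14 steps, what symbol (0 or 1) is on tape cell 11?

1

[0] q0 h=20  …......[.]......…
[1] q1 h=19  …......[.]o.....…
[2] q0 h=18  …......[.]oo....…
[3] q1 h=17  …......[.]ooo...…
[4] q0 h=16  …......[.]oooo..…
[5] q1 h=15  …......[.]ooooo.…
[6] q0 h=14  …......[.]oooooo…
[7] q1 h=13  …......[.]oooooo…
[8] q0 h=12  …......[.]oooooo…
[9] q1 h=11  …......[.]oooooo…
[10] q0 h=10  …......[.]oooooo…
[11] q1 h= 9  …......[.]oooooo…
[12] q0 h= 8  …......[.]oooooo…
[13] q1 h= 7  …......[.]oooooo…
[14] q0 h= 6  |......[.]oooooo…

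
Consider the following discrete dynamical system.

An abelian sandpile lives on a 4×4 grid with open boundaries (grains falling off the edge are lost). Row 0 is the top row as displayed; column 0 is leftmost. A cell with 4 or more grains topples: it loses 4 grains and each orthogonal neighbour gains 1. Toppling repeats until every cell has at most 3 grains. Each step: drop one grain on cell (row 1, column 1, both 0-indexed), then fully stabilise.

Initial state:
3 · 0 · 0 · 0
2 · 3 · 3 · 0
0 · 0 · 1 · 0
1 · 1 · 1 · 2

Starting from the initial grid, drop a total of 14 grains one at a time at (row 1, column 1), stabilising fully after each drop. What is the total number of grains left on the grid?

26

0) 3 · 0 · 0 · 0
2 · 3 · 3 · 0
0 · 0 · 1 · 0
1 · 1 · 1 · 2
1) 3 · 1 · 1 · 0
3 · 1 · 0 · 1
0 · 1 · 2 · 0
1 · 1 · 1 · 2
2) 3 · 1 · 1 · 0
3 · 2 · 0 · 1
0 · 1 · 2 · 0
1 · 1 · 1 · 2
3) 3 · 1 · 1 · 0
3 · 3 · 0 · 1
0 · 1 · 2 · 0
1 · 1 · 1 · 2
4) 0 · 3 · 1 · 0
1 · 1 · 1 · 1
1 · 2 · 2 · 0
1 · 1 · 1 · 2
5) 0 · 3 · 1 · 0
1 · 2 · 1 · 1
1 · 2 · 2 · 0
1 · 1 · 1 · 2
6) 0 · 3 · 1 · 0
1 · 3 · 1 · 1
1 · 2 · 2 · 0
1 · 1 · 1 · 2
7) 1 · 0 · 2 · 0
2 · 1 · 2 · 1
1 · 3 · 2 · 0
1 · 1 · 1 · 2
8) 1 · 0 · 2 · 0
2 · 2 · 2 · 1
1 · 3 · 2 · 0
1 · 1 · 1 · 2
9) 1 · 0 · 2 · 0
2 · 3 · 2 · 1
1 · 3 · 2 · 0
1 · 1 · 1 · 2
10) 1 · 1 · 2 · 0
3 · 1 · 3 · 1
2 · 0 · 3 · 0
1 · 2 · 1 · 2
11) 1 · 1 · 2 · 0
3 · 2 · 3 · 1
2 · 0 · 3 · 0
1 · 2 · 1 · 2
12) 1 · 1 · 2 · 0
3 · 3 · 3 · 1
2 · 0 · 3 · 0
1 · 2 · 1 · 2
13) 2 · 2 · 3 · 0
0 · 2 · 1 · 2
3 · 2 · 0 · 1
1 · 2 · 2 · 2
14) 2 · 2 · 3 · 0
0 · 3 · 1 · 2
3 · 2 · 0 · 1
1 · 2 · 2 · 2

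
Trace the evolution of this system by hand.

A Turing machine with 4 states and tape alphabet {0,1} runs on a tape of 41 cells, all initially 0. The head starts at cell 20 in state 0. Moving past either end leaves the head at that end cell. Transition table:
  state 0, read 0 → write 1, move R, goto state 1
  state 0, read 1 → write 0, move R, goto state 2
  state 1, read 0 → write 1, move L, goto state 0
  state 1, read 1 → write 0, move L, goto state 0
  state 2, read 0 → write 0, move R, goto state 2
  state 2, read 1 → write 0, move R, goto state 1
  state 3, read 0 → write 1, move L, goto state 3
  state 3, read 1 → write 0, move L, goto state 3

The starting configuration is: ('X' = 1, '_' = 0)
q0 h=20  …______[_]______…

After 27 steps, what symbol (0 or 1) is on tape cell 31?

0

t=0: q0 h=20  …______[_]______…
t=1: q1 h=21  …_____X[_]______…
t=2: q0 h=20  …______[X]X_____…
t=3: q2 h=21  …______[X]______…
t=4: q1 h=22  …______[_]______…
t=5: q0 h=21  …______[_]X_____…
t=6: q1 h=22  …_____X[X]______…
t=7: q0 h=21  …______[X]______…
t=8: q2 h=22  …______[_]______…
t=9: q2 h=23  …______[_]______…
t=10: q2 h=24  …______[_]______…
t=11: q2 h=25  …______[_]______…
t=12: q2 h=26  …______[_]______…
t=13: q2 h=27  …______[_]______…
t=14: q2 h=28  …______[_]______…
t=15: q2 h=29  …______[_]______…
t=16: q2 h=30  …______[_]______…
t=17: q2 h=31  …______[_]______…
t=18: q2 h=32  …______[_]______…
t=19: q2 h=33  …______[_]______…
t=20: q2 h=34  …______[_]______|
t=21: q2 h=35  …______[_]_____|
t=22: q2 h=36  …______[_]____|
t=23: q2 h=37  …______[_]___|
t=24: q2 h=38  …______[_]__|
t=25: q2 h=39  …______[_]_|
t=26: q2 h=40  …______[_]|
t=27: q2 h=40  …______[_]|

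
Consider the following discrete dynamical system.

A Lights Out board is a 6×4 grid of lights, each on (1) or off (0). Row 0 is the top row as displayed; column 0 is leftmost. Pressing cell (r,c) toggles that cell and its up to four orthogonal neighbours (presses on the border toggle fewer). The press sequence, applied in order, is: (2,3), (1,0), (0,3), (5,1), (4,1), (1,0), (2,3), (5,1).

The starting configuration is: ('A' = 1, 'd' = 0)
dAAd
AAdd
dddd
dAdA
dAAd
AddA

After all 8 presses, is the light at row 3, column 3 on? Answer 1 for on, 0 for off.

k=0  dAAd
AAdd
dddd
dAdA
dAAd
AddA
k=1  dAAd
AAdA
ddAA
dAdd
dAAd
AddA
k=2  AAAd
dddA
AdAA
dAdd
dAAd
AddA
k=3  AAdA
dddd
AdAA
dAdd
dAAd
AddA
k=4  AAdA
dddd
AdAA
dAdd
ddAd
dAAA
k=5  AAdA
dddd
AdAA
dddd
AAdd
ddAA
k=6  dAdA
AAdd
ddAA
dddd
AAdd
ddAA
k=7  dAdA
AAdA
dddd
dddA
AAdd
ddAA
k=8  dAdA
AAdA
dddd
dddA
Addd
AAdA

1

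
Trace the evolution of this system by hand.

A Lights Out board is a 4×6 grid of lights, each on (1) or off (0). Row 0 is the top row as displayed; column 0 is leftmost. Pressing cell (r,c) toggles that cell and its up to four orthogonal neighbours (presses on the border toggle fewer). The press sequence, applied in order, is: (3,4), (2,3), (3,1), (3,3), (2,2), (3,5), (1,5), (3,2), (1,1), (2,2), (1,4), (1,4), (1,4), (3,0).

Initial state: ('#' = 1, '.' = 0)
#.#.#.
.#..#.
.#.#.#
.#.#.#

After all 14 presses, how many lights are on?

16

0) #.#.#.
.#..#.
.#.#.#
.#.#.#
1) #.#.#.
.#..#.
.#.###
.#..#.
2) #.#.#.
.#.##.
.##..#
.#.##.
3) #.#.#.
.#.##.
..#..#
#.###.
4) #.#.#.
.#.##.
..##.#
#.....
5) #.#.#.
.####.
.#...#
#.#...
6) #.#.#.
.####.
.#....
#.#.##
7) #.#.##
.###.#
.#...#
#.#.##
8) #.#.##
.###.#
.##..#
##.###
9) ###.##
#..#.#
..#..#
##.###
10) ###.##
#.##.#
.#.#.#
######
11) ###..#
#.#.#.
.#.###
######
12) ###.##
#.##.#
.#.#.#
######
13) ###..#
#.#.#.
.#.###
######
14) ###..#
#.#.#.
##.###
..####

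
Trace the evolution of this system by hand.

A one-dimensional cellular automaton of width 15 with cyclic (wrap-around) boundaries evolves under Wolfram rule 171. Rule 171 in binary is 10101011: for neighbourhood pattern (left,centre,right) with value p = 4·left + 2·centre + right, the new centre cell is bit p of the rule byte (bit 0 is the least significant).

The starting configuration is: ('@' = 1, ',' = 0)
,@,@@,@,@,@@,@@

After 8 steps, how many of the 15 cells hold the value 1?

9

gen 0: ,@,@@,@,@,@@,@@
gen 1: @,@@,@,@,@@,@@,
gen 2: ,@@,@,@,@@,@@,@
gen 3: @@,@,@,@@,@@,@,
gen 4: @,@,@,@@,@@,@,@
gen 5: ,@,@,@@,@@,@,@@
gen 6: @,@,@@,@@,@,@@,
gen 7: ,@,@@,@@,@,@@,@
gen 8: @,@@,@@,@,@@,@,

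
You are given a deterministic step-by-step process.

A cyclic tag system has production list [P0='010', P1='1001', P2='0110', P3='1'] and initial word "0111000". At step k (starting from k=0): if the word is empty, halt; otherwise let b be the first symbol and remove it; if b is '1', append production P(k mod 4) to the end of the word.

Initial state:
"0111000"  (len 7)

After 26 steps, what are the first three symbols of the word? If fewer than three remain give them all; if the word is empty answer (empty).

gen 0: "0111000"  (len 7)
gen 1: "111000"  (len 6)
gen 2: "110001001"  (len 9)
gen 3: "100010010110"  (len 12)
gen 4: "000100101101"  (len 12)
gen 5: "00100101101"  (len 11)
gen 6: "0100101101"  (len 10)
gen 7: "100101101"  (len 9)
gen 8: "001011011"  (len 9)
gen 9: "01011011"  (len 8)
gen 10: "1011011"  (len 7)
gen 11: "0110110110"  (len 10)
gen 12: "110110110"  (len 9)
gen 13: "10110110010"  (len 11)
gen 14: "01101100101001"  (len 14)
gen 15: "1101100101001"  (len 13)
gen 16: "1011001010011"  (len 13)
gen 17: "011001010011010"  (len 15)
gen 18: "11001010011010"  (len 14)
gen 19: "10010100110100110"  (len 17)
gen 20: "00101001101001101"  (len 17)
gen 21: "0101001101001101"  (len 16)
gen 22: "101001101001101"  (len 15)
gen 23: "010011010011010110"  (len 18)
gen 24: "10011010011010110"  (len 17)
gen 25: "0011010011010110010"  (len 19)
gen 26: "011010011010110010"  (len 18)

011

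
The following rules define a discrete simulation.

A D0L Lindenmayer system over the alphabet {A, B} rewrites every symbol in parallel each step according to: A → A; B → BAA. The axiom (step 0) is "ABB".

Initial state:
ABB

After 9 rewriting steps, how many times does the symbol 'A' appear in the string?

step 0: ABB
step 1: ABAABAA
step 2: ABAAAABAAAA
step 3: ABAAAAAABAAAAAA
step 4: ABAAAAAAAABAAAAAAAA
step 5: ABAAAAAAAAAABAAAAAAAAAA
step 6: ABAAAAAAAAAAAABAAAAAAAAAAAA
step 7: ABAAAAAAAAAAAAAABAAAAAAAAAAAAAA
step 8: ABAAAAAAAAAAAAAAAABAAAAAAAAAAAAAAAA
step 9: ABAAAAAAAAAAAAAAAAAABAAAAAAAAAAAAAAAAAA

37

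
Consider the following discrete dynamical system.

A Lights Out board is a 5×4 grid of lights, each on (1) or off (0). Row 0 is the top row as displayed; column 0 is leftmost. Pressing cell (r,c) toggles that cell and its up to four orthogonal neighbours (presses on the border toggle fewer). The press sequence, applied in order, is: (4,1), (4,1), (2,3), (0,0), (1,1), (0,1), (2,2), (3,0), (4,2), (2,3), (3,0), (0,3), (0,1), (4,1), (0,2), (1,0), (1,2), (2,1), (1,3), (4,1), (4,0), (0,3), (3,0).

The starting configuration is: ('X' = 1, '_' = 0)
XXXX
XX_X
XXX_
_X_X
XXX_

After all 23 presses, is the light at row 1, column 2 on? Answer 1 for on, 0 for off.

1

k=0  XXXX
XX_X
XXX_
_X_X
XXX_
k=1  XXXX
XX_X
XXX_
___X
____
k=2  XXXX
XX_X
XXX_
_X_X
XXX_
k=3  XXXX
XX__
XX_X
_X__
XXX_
k=4  __XX
_X__
XX_X
_X__
XXX_
k=5  _XXX
X_X_
X__X
_X__
XXX_
k=6  X__X
XXX_
X__X
_X__
XXX_
k=7  X__X
XX__
XXX_
_XX_
XXX_
k=8  X__X
XX__
_XX_
X_X_
_XX_
k=9  X__X
XX__
_XX_
X___
___X
k=10  X__X
XX_X
_X_X
X__X
___X
k=11  X__X
XX_X
XX_X
_X_X
X__X
k=12  X_X_
XX__
XX_X
_X_X
X__X
k=13  _X__
X___
XX_X
_X_X
X__X
k=14  _X__
X___
XX_X
___X
_XXX
k=15  __XX
X_X_
XX_X
___X
_XXX
k=16  X_XX
_XX_
_X_X
___X
_XXX
k=17  X__X
___X
_XXX
___X
_XXX
k=18  X__X
_X_X
X__X
_X_X
_XXX
k=19  X___
_XX_
X___
_X_X
_XXX
k=20  X___
_XX_
X___
___X
X__X
k=21  X___
_XX_
X___
X__X
_X_X
k=22  X_XX
_XXX
X___
X__X
_X_X
k=23  X_XX
_XXX
____
_X_X
XX_X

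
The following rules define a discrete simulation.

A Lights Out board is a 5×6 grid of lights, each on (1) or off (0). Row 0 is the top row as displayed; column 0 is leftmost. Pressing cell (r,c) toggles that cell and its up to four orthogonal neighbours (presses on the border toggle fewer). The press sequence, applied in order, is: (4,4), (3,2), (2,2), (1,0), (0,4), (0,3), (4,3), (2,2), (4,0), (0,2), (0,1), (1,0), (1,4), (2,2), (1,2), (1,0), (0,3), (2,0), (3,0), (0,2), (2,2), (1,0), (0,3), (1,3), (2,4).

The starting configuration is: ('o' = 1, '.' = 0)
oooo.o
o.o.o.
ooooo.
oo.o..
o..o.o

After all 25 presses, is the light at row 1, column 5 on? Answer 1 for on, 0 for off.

t=0: oooo.o
o.o.o.
ooooo.
oo.o..
o..o.o
t=1: oooo.o
o.o.o.
ooooo.
oo.oo.
o...o.
t=2: oooo.o
o.o.o.
oo.oo.
o.o.o.
o.o.o.
t=3: oooo.o
o...o.
o.o.o.
o...o.
o.o.o.
t=4: .ooo.o
.o..o.
..o.o.
o...o.
o.o.o.
t=5: .oo.o.
.o....
..o.o.
o...o.
o.o.o.
t=6: .o.o..
.o.o..
..o.o.
o...o.
o.o.o.
t=7: .o.o..
.o.o..
..o.o.
o..oo.
o..o..
t=8: .o.o..
.ooo..
.o.oo.
o.ooo.
o..o..
t=9: .o.o..
.ooo..
.o.oo.
..ooo.
.o.o..
t=10: ..o...
.o.o..
.o.oo.
..ooo.
.o.o..
t=11: oo....
...o..
.o.oo.
..ooo.
.o.o..
t=12: .o....
oo.o..
oo.oo.
..ooo.
.o.o..
t=13: .o..o.
oo..oo
oo.o..
..ooo.
.o.o..
t=14: .o..o.
ooo.oo
o.o...
...oo.
.o.o..
t=15: .oo.o.
o..ooo
o.....
...oo.
.o.o..
t=16: ooo.o.
.o.ooo
......
...oo.
.o.o..
t=17: oo.o..
.o..oo
......
...oo.
.o.o..
t=18: oo.o..
oo..oo
oo....
o..oo.
.o.o..
t=19: oo.o..
oo..oo
.o....
.o.oo.
oo.o..
t=20: o.o...
ooo.oo
.o....
.o.oo.
oo.o..
t=21: o.o...
oo..oo
..oo..
.oooo.
oo.o..
t=22: ..o...
....oo
o.oo..
.oooo.
oo.o..
t=23: ...oo.
...ooo
o.oo..
.oooo.
oo.o..
t=24: ....o.
..o..o
o.o...
.oooo.
oo.o..
t=25: ....o.
..o.oo
o.oooo
.ooo..
oo.o..

1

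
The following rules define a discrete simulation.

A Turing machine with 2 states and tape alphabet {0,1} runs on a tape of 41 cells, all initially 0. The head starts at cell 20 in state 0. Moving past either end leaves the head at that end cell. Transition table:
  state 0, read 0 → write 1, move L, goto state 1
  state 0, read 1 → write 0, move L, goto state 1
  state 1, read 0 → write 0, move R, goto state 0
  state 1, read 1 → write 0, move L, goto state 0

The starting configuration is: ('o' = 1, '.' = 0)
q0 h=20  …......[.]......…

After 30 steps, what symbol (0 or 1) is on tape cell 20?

1

gen 0: q0 h=20  …......[.]......…
gen 1: q1 h=19  …......[.]o.....…
gen 2: q0 h=20  …......[o]......…
gen 3: q1 h=19  …......[.]......…
gen 4: q0 h=20  …......[.]......…
gen 5: q1 h=19  …......[.]o.....…
gen 6: q0 h=20  …......[o]......…
gen 7: q1 h=19  …......[.]......…
gen 8: q0 h=20  …......[.]......…
gen 9: q1 h=19  …......[.]o.....…
gen 10: q0 h=20  …......[o]......…
gen 11: q1 h=19  …......[.]......…
gen 12: q0 h=20  …......[.]......…
gen 13: q1 h=19  …......[.]o.....…
gen 14: q0 h=20  …......[o]......…
gen 15: q1 h=19  …......[.]......…
gen 16: q0 h=20  …......[.]......…
gen 17: q1 h=19  …......[.]o.....…
gen 18: q0 h=20  …......[o]......…
gen 19: q1 h=19  …......[.]......…
gen 20: q0 h=20  …......[.]......…
gen 21: q1 h=19  …......[.]o.....…
gen 22: q0 h=20  …......[o]......…
gen 23: q1 h=19  …......[.]......…
gen 24: q0 h=20  …......[.]......…
gen 25: q1 h=19  …......[.]o.....…
gen 26: q0 h=20  …......[o]......…
gen 27: q1 h=19  …......[.]......…
gen 28: q0 h=20  …......[.]......…
gen 29: q1 h=19  …......[.]o.....…
gen 30: q0 h=20  …......[o]......…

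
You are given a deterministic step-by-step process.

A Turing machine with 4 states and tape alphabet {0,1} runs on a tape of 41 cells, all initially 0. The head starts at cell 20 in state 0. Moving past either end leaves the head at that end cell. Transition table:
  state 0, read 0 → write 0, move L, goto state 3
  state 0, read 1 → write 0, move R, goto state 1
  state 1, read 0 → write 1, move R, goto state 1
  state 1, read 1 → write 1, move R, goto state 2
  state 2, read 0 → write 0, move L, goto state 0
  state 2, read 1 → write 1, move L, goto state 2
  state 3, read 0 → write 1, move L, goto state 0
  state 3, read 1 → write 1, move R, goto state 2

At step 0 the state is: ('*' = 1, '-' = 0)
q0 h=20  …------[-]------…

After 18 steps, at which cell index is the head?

2

k=0  q0 h=20  …------[-]------…
k=1  q3 h=19  …------[-]------…
k=2  q0 h=18  …------[-]*-----…
k=3  q3 h=17  …------[-]-*----…
k=4  q0 h=16  …------[-]*-*---…
k=5  q3 h=15  …------[-]-*-*--…
k=6  q0 h=14  …------[-]*-*-*-…
k=7  q3 h=13  …------[-]-*-*-*…
k=8  q0 h=12  …------[-]*-*-*-…
k=9  q3 h=11  …------[-]-*-*-*…
k=10  q0 h=10  …------[-]*-*-*-…
k=11  q3 h= 9  …------[-]-*-*-*…
k=12  q0 h= 8  …------[-]*-*-*-…
k=13  q3 h= 7  …------[-]-*-*-*…
k=14  q0 h= 6  |------[-]*-*-*-…
k=15  q3 h= 5  |-----[-]-*-*-*…
k=16  q0 h= 4  |----[-]*-*-*-…
k=17  q3 h= 3  |---[-]-*-*-*…
k=18  q0 h= 2  |--[-]*-*-*-…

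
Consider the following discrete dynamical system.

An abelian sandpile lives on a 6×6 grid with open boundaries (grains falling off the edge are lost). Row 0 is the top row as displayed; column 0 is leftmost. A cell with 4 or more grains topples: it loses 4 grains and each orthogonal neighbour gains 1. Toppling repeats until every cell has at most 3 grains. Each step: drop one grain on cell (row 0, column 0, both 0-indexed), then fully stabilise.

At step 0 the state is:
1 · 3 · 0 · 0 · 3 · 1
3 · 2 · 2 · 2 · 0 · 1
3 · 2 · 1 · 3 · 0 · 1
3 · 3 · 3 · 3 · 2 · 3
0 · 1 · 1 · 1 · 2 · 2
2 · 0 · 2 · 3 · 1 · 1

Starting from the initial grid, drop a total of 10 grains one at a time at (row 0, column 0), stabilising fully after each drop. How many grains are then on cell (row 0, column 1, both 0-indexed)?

gen 0: 1 · 3 · 0 · 0 · 3 · 1
3 · 2 · 2 · 2 · 0 · 1
3 · 2 · 1 · 3 · 0 · 1
3 · 3 · 3 · 3 · 2 · 3
0 · 1 · 1 · 1 · 2 · 2
2 · 0 · 2 · 3 · 1 · 1
gen 1: 2 · 3 · 0 · 0 · 3 · 1
3 · 2 · 2 · 2 · 0 · 1
3 · 2 · 1 · 3 · 0 · 1
3 · 3 · 3 · 3 · 2 · 3
0 · 1 · 1 · 1 · 2 · 2
2 · 0 · 2 · 3 · 1 · 1
gen 2: 3 · 3 · 0 · 0 · 3 · 1
3 · 2 · 2 · 2 · 0 · 1
3 · 2 · 1 · 3 · 0 · 1
3 · 3 · 3 · 3 · 2 · 3
0 · 1 · 1 · 1 · 2 · 2
2 · 0 · 2 · 3 · 1 · 1
gen 3: 2 · 1 · 2 · 1 · 3 · 1
2 · 2 · 1 · 0 · 1 · 1
2 · 2 · 1 · 2 · 1 · 1
1 · 2 · 2 · 1 · 3 · 3
1 · 2 · 2 · 2 · 2 · 2
2 · 0 · 2 · 3 · 1 · 1
gen 4: 3 · 1 · 2 · 1 · 3 · 1
2 · 2 · 1 · 0 · 1 · 1
2 · 2 · 1 · 2 · 1 · 1
1 · 2 · 2 · 1 · 3 · 3
1 · 2 · 2 · 2 · 2 · 2
2 · 0 · 2 · 3 · 1 · 1
gen 5: 0 · 2 · 2 · 1 · 3 · 1
3 · 2 · 1 · 0 · 1 · 1
2 · 2 · 1 · 2 · 1 · 1
1 · 2 · 2 · 1 · 3 · 3
1 · 2 · 2 · 2 · 2 · 2
2 · 0 · 2 · 3 · 1 · 1
gen 6: 1 · 2 · 2 · 1 · 3 · 1
3 · 2 · 1 · 0 · 1 · 1
2 · 2 · 1 · 2 · 1 · 1
1 · 2 · 2 · 1 · 3 · 3
1 · 2 · 2 · 2 · 2 · 2
2 · 0 · 2 · 3 · 1 · 1
gen 7: 2 · 2 · 2 · 1 · 3 · 1
3 · 2 · 1 · 0 · 1 · 1
2 · 2 · 1 · 2 · 1 · 1
1 · 2 · 2 · 1 · 3 · 3
1 · 2 · 2 · 2 · 2 · 2
2 · 0 · 2 · 3 · 1 · 1
gen 8: 3 · 2 · 2 · 1 · 3 · 1
3 · 2 · 1 · 0 · 1 · 1
2 · 2 · 1 · 2 · 1 · 1
1 · 2 · 2 · 1 · 3 · 3
1 · 2 · 2 · 2 · 2 · 2
2 · 0 · 2 · 3 · 1 · 1
gen 9: 1 · 3 · 2 · 1 · 3 · 1
0 · 3 · 1 · 0 · 1 · 1
3 · 2 · 1 · 2 · 1 · 1
1 · 2 · 2 · 1 · 3 · 3
1 · 2 · 2 · 2 · 2 · 2
2 · 0 · 2 · 3 · 1 · 1
gen 10: 2 · 3 · 2 · 1 · 3 · 1
0 · 3 · 1 · 0 · 1 · 1
3 · 2 · 1 · 2 · 1 · 1
1 · 2 · 2 · 1 · 3 · 3
1 · 2 · 2 · 2 · 2 · 2
2 · 0 · 2 · 3 · 1 · 1

3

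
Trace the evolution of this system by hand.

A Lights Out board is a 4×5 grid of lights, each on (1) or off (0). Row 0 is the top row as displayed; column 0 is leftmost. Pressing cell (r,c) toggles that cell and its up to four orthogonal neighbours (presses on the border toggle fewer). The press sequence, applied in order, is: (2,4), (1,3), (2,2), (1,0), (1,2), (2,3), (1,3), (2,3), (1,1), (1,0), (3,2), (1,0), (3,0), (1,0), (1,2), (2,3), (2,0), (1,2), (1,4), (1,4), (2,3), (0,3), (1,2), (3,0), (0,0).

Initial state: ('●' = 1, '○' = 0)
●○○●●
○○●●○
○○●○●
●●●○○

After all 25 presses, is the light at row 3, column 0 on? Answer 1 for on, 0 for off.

gen 0: ●○○●●
○○●●○
○○●○●
●●●○○
gen 1: ●○○●●
○○●●●
○○●●○
●●●○●
gen 2: ●○○○●
○○○○○
○○●○○
●●●○●
gen 3: ●○○○●
○○●○○
○●○●○
●●○○●
gen 4: ○○○○●
●●●○○
●●○●○
●●○○●
gen 5: ○○●○●
●○○●○
●●●●○
●●○○●
gen 6: ○○●○●
●○○○○
●●○○●
●●○●●
gen 7: ○○●●●
●○●●●
●●○●●
●●○●●
gen 8: ○○●●●
●○●○●
●●●○○
●●○○●
gen 9: ○●●●●
○●○○●
●○●○○
●●○○●
gen 10: ●●●●●
●○○○●
○○●○○
●●○○●
gen 11: ●●●●●
●○○○●
○○○○○
●○●●●
gen 12: ○●●●●
○●○○●
●○○○○
●○●●●
gen 13: ○●●●●
○●○○●
○○○○○
○●●●●
gen 14: ●●●●●
●○○○●
●○○○○
○●●●●
gen 15: ●●○●●
●●●●●
●○●○○
○●●●●
gen 16: ●●○●●
●●●○●
●○○●●
○●●○●
gen 17: ●●○●●
○●●○●
○●○●●
●●●○●
gen 18: ●●●●●
○○○●●
○●●●●
●●●○●
gen 19: ●●●●○
○○○○○
○●●●○
●●●○●
gen 20: ●●●●●
○○○●●
○●●●●
●●●○●
gen 21: ●●●●●
○○○○●
○●○○○
●●●●●
gen 22: ●●○○○
○○○●●
○●○○○
●●●●●
gen 23: ●●●○○
○●●○●
○●●○○
●●●●●
gen 24: ●●●○○
○●●○●
●●●○○
○○●●●
gen 25: ○○●○○
●●●○●
●●●○○
○○●●●

0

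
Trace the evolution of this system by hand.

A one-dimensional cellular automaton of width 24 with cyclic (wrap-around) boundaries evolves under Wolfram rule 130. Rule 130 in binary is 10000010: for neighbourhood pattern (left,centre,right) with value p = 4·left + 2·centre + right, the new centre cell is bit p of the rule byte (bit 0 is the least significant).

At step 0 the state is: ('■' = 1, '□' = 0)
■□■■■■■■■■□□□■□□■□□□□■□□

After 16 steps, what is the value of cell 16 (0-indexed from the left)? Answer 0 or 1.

1

[0] ■□■■■■■■■■□□□■□□■□□□□■□□
[1] □□□■■■■■■□□□■□□■□□□□■□□■
[2] □□■□■■■■□□□■□□■□□□□■□□■□
[3] □■□□□■■□□□■□□■□□□□■□□■□□
[4] ■□□□■□□□□■□□■□□□□■□□■□□□
[5] □□□■□□□□■□□■□□□□■□□■□□□■
[6] □□■□□□□■□□■□□□□■□□■□□□■□
[7] □■□□□□■□□■□□□□■□□■□□□■□□
[8] ■□□□□■□□■□□□□■□□■□□□■□□□
[9] □□□□■□□■□□□□■□□■□□□■□□□■
[10] □□□■□□■□□□□■□□■□□□■□□□■□
[11] □□■□□■□□□□■□□■□□□■□□□■□□
[12] □■□□■□□□□■□□■□□□■□□□■□□□
[13] ■□□■□□□□■□□■□□□■□□□■□□□□
[14] □□■□□□□■□□■□□□■□□□■□□□□■
[15] □■□□□□■□□■□□□■□□□■□□□□■□
[16] ■□□□□■□□■□□□■□□□■□□□□■□□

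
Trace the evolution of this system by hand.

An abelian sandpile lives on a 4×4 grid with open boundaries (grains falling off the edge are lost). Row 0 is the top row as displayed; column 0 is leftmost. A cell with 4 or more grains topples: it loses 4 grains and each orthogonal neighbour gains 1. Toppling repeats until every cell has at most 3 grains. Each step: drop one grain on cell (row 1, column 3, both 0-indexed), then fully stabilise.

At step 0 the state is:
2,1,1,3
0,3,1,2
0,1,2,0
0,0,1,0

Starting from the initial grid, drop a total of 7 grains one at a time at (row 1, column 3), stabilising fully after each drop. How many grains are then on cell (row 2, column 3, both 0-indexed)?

gen 0: 2,1,1,3
0,3,1,2
0,1,2,0
0,0,1,0
gen 1: 2,1,1,3
0,3,1,3
0,1,2,0
0,0,1,0
gen 2: 2,1,2,0
0,3,2,1
0,1,2,1
0,0,1,0
gen 3: 2,1,2,0
0,3,2,2
0,1,2,1
0,0,1,0
gen 4: 2,1,2,0
0,3,2,3
0,1,2,1
0,0,1,0
gen 5: 2,1,2,1
0,3,3,0
0,1,2,2
0,0,1,0
gen 6: 2,1,2,1
0,3,3,1
0,1,2,2
0,0,1,0
gen 7: 2,1,2,1
0,3,3,2
0,1,2,2
0,0,1,0

2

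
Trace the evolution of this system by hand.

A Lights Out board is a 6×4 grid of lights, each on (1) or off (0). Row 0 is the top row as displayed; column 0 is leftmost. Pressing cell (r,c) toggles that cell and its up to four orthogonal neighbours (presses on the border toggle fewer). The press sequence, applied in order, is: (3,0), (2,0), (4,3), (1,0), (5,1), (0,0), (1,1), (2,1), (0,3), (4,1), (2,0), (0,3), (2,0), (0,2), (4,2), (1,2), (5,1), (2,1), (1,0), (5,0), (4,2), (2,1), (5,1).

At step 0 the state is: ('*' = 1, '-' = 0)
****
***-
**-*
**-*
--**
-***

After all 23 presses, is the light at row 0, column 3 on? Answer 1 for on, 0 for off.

0

gen 0: ****
***-
**-*
**-*
--**
-***
gen 1: ****
***-
-*-*
---*
*-**
-***
gen 2: ****
-**-
*--*
*--*
*-**
-***
gen 3: ****
-**-
*--*
*---
*---
-**-
gen 4: -***
*-*-
---*
*---
*---
-**-
gen 5: -***
*-*-
---*
*---
**--
*---
gen 6: *-**
--*-
---*
*---
**--
*---
gen 7: ****
**--
-*-*
*---
**--
*---
gen 8: ****
*---
*-**
**--
**--
*---
gen 9: **--
*--*
*-**
**--
**--
*---
gen 10: **--
*--*
*-**
*---
--*-
**--
gen 11: **--
---*
-***
----
--*-
**--
gen 12: ****
----
-***
----
--*-
**--
gen 13: ****
*---
*-**
*---
--*-
**--
gen 14: *---
*-*-
*-**
*---
--*-
**--
gen 15: *---
*-*-
*-**
*-*-
-*-*
***-
gen 16: *-*-
**-*
*--*
*-*-
-*-*
***-
gen 17: *-*-
**-*
*--*
*-*-
---*
----
gen 18: *-*-
*--*
-***
***-
---*
----
gen 19: --*-
-*-*
****
***-
---*
----
gen 20: --*-
-*-*
****
***-
*--*
**--
gen 21: --*-
-*-*
****
**--
***-
***-
gen 22: --*-
---*
---*
*---
***-
***-
gen 23: --*-
---*
---*
*---
*-*-
----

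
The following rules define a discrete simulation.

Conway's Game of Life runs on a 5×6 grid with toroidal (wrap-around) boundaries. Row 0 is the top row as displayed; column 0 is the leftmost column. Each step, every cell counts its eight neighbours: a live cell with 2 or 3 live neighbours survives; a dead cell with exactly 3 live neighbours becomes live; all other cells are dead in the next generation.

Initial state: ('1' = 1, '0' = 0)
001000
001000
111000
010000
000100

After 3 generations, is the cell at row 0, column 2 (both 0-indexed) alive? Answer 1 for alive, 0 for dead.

k=0  001000
001000
111000
010000
000100
k=1  001100
001100
101000
110000
001000
k=2  010000
000000
101100
101000
001100
k=3  001000
011000
001100
000000
001100

1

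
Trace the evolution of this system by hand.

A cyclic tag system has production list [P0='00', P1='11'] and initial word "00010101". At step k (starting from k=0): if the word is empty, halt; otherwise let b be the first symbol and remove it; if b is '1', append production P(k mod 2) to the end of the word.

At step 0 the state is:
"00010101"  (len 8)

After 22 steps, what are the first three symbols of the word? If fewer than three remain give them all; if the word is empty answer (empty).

[0] "00010101"  (len 8)
[1] "0010101"  (len 7)
[2] "010101"  (len 6)
[3] "10101"  (len 5)
[4] "010111"  (len 6)
[5] "10111"  (len 5)
[6] "011111"  (len 6)
[7] "11111"  (len 5)
[8] "111111"  (len 6)
[9] "1111100"  (len 7)
[10] "11110011"  (len 8)
[11] "111001100"  (len 9)
[12] "1100110011"  (len 10)
[13] "10011001100"  (len 11)
[14] "001100110011"  (len 12)
[15] "01100110011"  (len 11)
[16] "1100110011"  (len 10)
[17] "10011001100"  (len 11)
[18] "001100110011"  (len 12)
[19] "01100110011"  (len 11)
[20] "1100110011"  (len 10)
[21] "10011001100"  (len 11)
[22] "001100110011"  (len 12)

001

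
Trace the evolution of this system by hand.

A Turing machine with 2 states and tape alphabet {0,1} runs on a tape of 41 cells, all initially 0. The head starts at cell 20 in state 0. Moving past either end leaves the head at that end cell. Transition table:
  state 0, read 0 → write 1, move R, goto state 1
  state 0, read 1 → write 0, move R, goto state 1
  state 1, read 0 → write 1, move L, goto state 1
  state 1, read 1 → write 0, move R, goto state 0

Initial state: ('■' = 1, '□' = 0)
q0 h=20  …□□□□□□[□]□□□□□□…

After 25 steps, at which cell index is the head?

0) q0 h=20  …□□□□□□[□]□□□□□□…
1) q1 h=21  …□□□□□■[□]□□□□□□…
2) q1 h=20  …□□□□□□[■]■□□□□□…
3) q0 h=21  …□□□□□□[■]□□□□□□…
4) q1 h=22  …□□□□□□[□]□□□□□□…
5) q1 h=21  …□□□□□□[□]■□□□□□…
6) q1 h=20  …□□□□□□[□]■■□□□□…
7) q1 h=19  …□□□□□□[□]■■■□□□…
8) q1 h=18  …□□□□□□[□]■■■■□□…
9) q1 h=17  …□□□□□□[□]■■■■■□…
10) q1 h=16  …□□□□□□[□]■■■■■■…
11) q1 h=15  …□□□□□□[□]■■■■■■…
12) q1 h=14  …□□□□□□[□]■■■■■■…
13) q1 h=13  …□□□□□□[□]■■■■■■…
14) q1 h=12  …□□□□□□[□]■■■■■■…
15) q1 h=11  …□□□□□□[□]■■■■■■…
16) q1 h=10  …□□□□□□[□]■■■■■■…
17) q1 h= 9  …□□□□□□[□]■■■■■■…
18) q1 h= 8  …□□□□□□[□]■■■■■■…
19) q1 h= 7  …□□□□□□[□]■■■■■■…
20) q1 h= 6  |□□□□□□[□]■■■■■■…
21) q1 h= 5  |□□□□□[□]■■■■■■…
22) q1 h= 4  |□□□□[□]■■■■■■…
23) q1 h= 3  |□□□[□]■■■■■■…
24) q1 h= 2  |□□[□]■■■■■■…
25) q1 h= 1  |□[□]■■■■■■…

1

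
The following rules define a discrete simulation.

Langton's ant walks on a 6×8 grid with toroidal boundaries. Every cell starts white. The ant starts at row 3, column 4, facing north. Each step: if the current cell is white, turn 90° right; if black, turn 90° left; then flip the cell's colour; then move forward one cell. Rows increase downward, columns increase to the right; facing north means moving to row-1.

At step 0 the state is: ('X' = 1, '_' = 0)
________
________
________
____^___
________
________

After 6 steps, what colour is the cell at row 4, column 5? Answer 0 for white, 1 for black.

gen 0: ________
________
________
____^___
________
________
gen 1: ________
________
________
____X>__
________
________
gen 2: ________
________
________
____XX__
_____v__
________
gen 3: ________
________
________
____XX__
____<X__
________
gen 4: ________
________
________
____^X__
____XX__
________
gen 5: ________
________
________
___<_X__
____XX__
________
gen 6: ________
________
___^____
___X_X__
____XX__
________

1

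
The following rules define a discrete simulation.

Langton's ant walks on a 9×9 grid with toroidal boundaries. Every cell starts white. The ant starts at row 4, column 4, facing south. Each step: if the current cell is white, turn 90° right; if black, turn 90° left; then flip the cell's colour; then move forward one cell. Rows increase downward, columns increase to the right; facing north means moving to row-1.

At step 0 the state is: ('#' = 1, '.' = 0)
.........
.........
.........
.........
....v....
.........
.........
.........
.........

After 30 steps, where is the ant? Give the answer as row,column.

3,5

0) .........
.........
.........
.........
....v....
.........
.........
.........
.........
1) .........
.........
.........
.........
...<#....
.........
.........
.........
.........
2) .........
.........
.........
...^.....
...##....
.........
.........
.........
.........
3) .........
.........
.........
...#>....
...##....
.........
.........
.........
.........
4) .........
.........
.........
...##....
...#v....
.........
.........
.........
.........
5) .........
.........
.........
...##....
...#.>...
.........
.........
.........
.........
6) .........
.........
.........
...##....
...#.#...
.....v...
.........
.........
.........
7) .........
.........
.........
...##....
...#.#...
....<#...
.........
.........
.........
8) .........
.........
.........
...##....
...#^#...
....##...
.........
.........
.........
9) .........
.........
.........
...##....
...##>...
....##...
.........
.........
.........
10) .........
.........
.........
...##^...
...##....
....##...
.........
.........
.........
11) .........
.........
.........
...###>..
...##....
....##...
.........
.........
.........
12) .........
.........
.........
...####..
...##.v..
....##...
.........
.........
.........
13) .........
.........
.........
...####..
...##<#..
....##...
.........
.........
.........
14) .........
.........
.........
...##^#..
...####..
....##...
.........
.........
.........
15) .........
.........
.........
...#<.#..
...####..
....##...
.........
.........
.........
16) .........
.........
.........
...#..#..
...#v##..
....##...
.........
.........
.........
17) .........
.........
.........
...#..#..
...#.>#..
....##...
.........
.........
.........
18) .........
.........
.........
...#.^#..
...#..#..
....##...
.........
.........
.........
19) .........
.........
.........
...#.#>..
...#..#..
....##...
.........
.........
.........
20) .........
.........
......^..
...#.#...
...#..#..
....##...
.........
.........
.........
21) .........
.........
......#>.
...#.#...
...#..#..
....##...
.........
.........
.........
22) .........
.........
......##.
...#.#.v.
...#..#..
....##...
.........
.........
.........
23) .........
.........
......##.
...#.#<#.
...#..#..
....##...
.........
.........
.........
24) .........
.........
......^#.
...#.###.
...#..#..
....##...
.........
.........
.........
25) .........
.........
.....<.#.
...#.###.
...#..#..
....##...
.........
.........
.........
26) .........
.....^...
.....#.#.
...#.###.
...#..#..
....##...
.........
.........
.........
27) .........
.....#>..
.....#.#.
...#.###.
...#..#..
....##...
.........
.........
.........
28) .........
.....##..
.....#v#.
...#.###.
...#..#..
....##...
.........
.........
.........
29) .........
.....##..
.....<##.
...#.###.
...#..#..
....##...
.........
.........
.........
30) .........
.....##..
......##.
...#.v##.
...#..#..
....##...
.........
.........
.........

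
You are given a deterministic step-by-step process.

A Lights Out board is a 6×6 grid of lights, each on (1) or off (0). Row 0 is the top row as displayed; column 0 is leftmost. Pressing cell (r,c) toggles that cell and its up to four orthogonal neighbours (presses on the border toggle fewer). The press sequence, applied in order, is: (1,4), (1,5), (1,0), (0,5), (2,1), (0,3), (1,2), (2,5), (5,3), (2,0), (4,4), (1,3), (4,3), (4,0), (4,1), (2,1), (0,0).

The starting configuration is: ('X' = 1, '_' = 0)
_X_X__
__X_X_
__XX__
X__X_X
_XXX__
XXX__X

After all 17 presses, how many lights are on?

12

t=0: _X_X__
__X_X_
__XX__
X__X_X
_XXX__
XXX__X
t=1: _X_XX_
__XX_X
__XXX_
X__X_X
_XXX__
XXX__X
t=2: _X_XXX
__XXX_
__XXXX
X__X_X
_XXX__
XXX__X
t=3: XX_XXX
XXXXX_
X_XXXX
X__X_X
_XXX__
XXX__X
t=4: XX_X__
XXXXXX
X_XXXX
X__X_X
_XXX__
XXX__X
t=5: XX_X__
X_XXXX
_X_XXX
XX_X_X
_XXX__
XXX__X
t=6: XXX_X_
X_X_XX
_X_XXX
XX_X_X
_XXX__
XXX__X
t=7: XX__X_
XX_XXX
_XXXXX
XX_X_X
_XXX__
XXX__X
t=8: XX__X_
XX_XX_
_XXX__
XX_X__
_XXX__
XXX__X
t=9: XX__X_
XX_XX_
_XXX__
XX_X__
_XX___
XX_XXX
t=10: XX__X_
_X_XX_
X_XX__
_X_X__
_XX___
XX_XXX
t=11: XX__X_
_X_XX_
X_XX__
_X_XX_
_XXXXX
XX_X_X
t=12: XX_XX_
_XX___
X_X___
_X_XX_
_XXXXX
XX_X_X
t=13: XX_XX_
_XX___
X_X___
_X__X_
_X___X
XX___X
t=14: XX_XX_
_XX___
X_X___
XX__X_
X____X
_X___X
t=15: XX_XX_
_XX___
X_X___
X___X_
_XX__X
_____X
t=16: XX_XX_
__X___
_X____
XX__X_
_XX__X
_____X
t=17: ___XX_
X_X___
_X____
XX__X_
_XX__X
_____X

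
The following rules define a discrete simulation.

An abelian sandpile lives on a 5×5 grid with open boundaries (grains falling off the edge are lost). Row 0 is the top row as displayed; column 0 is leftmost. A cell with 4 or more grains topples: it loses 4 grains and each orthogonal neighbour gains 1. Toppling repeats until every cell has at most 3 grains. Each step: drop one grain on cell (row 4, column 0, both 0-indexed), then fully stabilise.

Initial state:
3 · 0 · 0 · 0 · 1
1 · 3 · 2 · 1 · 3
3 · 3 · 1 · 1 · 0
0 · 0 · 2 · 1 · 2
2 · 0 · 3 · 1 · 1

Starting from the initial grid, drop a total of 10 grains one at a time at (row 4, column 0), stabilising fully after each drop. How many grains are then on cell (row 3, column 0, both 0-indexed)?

step 0: 3 · 0 · 0 · 0 · 1
1 · 3 · 2 · 1 · 3
3 · 3 · 1 · 1 · 0
0 · 0 · 2 · 1 · 2
2 · 0 · 3 · 1 · 1
step 1: 3 · 0 · 0 · 0 · 1
1 · 3 · 2 · 1 · 3
3 · 3 · 1 · 1 · 0
0 · 0 · 2 · 1 · 2
3 · 0 · 3 · 1 · 1
step 2: 3 · 0 · 0 · 0 · 1
1 · 3 · 2 · 1 · 3
3 · 3 · 1 · 1 · 0
1 · 0 · 2 · 1 · 2
0 · 1 · 3 · 1 · 1
step 3: 3 · 0 · 0 · 0 · 1
1 · 3 · 2 · 1 · 3
3 · 3 · 1 · 1 · 0
1 · 0 · 2 · 1 · 2
1 · 1 · 3 · 1 · 1
step 4: 3 · 0 · 0 · 0 · 1
1 · 3 · 2 · 1 · 3
3 · 3 · 1 · 1 · 0
1 · 0 · 2 · 1 · 2
2 · 1 · 3 · 1 · 1
step 5: 3 · 0 · 0 · 0 · 1
1 · 3 · 2 · 1 · 3
3 · 3 · 1 · 1 · 0
1 · 0 · 2 · 1 · 2
3 · 1 · 3 · 1 · 1
step 6: 3 · 0 · 0 · 0 · 1
1 · 3 · 2 · 1 · 3
3 · 3 · 1 · 1 · 0
2 · 0 · 2 · 1 · 2
0 · 2 · 3 · 1 · 1
step 7: 3 · 0 · 0 · 0 · 1
1 · 3 · 2 · 1 · 3
3 · 3 · 1 · 1 · 0
2 · 0 · 2 · 1 · 2
1 · 2 · 3 · 1 · 1
step 8: 3 · 0 · 0 · 0 · 1
1 · 3 · 2 · 1 · 3
3 · 3 · 1 · 1 · 0
2 · 0 · 2 · 1 · 2
2 · 2 · 3 · 1 · 1
step 9: 3 · 0 · 0 · 0 · 1
1 · 3 · 2 · 1 · 3
3 · 3 · 1 · 1 · 0
2 · 0 · 2 · 1 · 2
3 · 2 · 3 · 1 · 1
step 10: 3 · 0 · 0 · 0 · 1
1 · 3 · 2 · 1 · 3
3 · 3 · 1 · 1 · 0
3 · 0 · 2 · 1 · 2
0 · 3 · 3 · 1 · 1

3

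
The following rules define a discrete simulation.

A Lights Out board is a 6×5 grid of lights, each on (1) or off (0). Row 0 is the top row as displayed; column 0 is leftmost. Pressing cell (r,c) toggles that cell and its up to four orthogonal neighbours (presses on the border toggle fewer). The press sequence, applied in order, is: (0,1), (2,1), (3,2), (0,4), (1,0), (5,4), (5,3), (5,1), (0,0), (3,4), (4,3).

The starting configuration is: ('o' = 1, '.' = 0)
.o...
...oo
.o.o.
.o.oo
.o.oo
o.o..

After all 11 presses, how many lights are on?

[0] .o...
...oo
.o.o.
.o.oo
.o.oo
o.o..
[1] o.o..
.o.oo
.o.o.
.o.oo
.o.oo
o.o..
[2] o.o..
...oo
o.oo.
...oo
.o.oo
o.o..
[3] o.o..
...oo
o..o.
.oo.o
.oooo
o.o..
[4] o.ooo
...o.
o..o.
.oo.o
.oooo
o.o..
[5] ..ooo
oo.o.
...o.
.oo.o
.oooo
o.o..
[6] ..ooo
oo.o.
...o.
.oo.o
.ooo.
o.ooo
[7] ..ooo
oo.o.
...o.
.oo.o
.oo..
o....
[8] ..ooo
oo.o.
...o.
.oo.o
..o..
.oo..
[9] ooooo
.o.o.
...o.
.oo.o
..o..
.oo..
[10] ooooo
.o.o.
...oo
.ooo.
..o.o
.oo..
[11] ooooo
.o.o.
...oo
.oo..
...o.
.ooo.

15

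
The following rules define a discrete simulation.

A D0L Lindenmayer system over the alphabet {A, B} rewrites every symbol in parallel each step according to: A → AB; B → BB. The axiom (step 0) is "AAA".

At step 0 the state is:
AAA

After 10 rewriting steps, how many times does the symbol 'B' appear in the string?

3069

t=0: AAA
t=1: ABABAB
t=2: ABBBABBBABBB
t=3: ABBBBBBBABBBBBBBABBBBBBB
t=4: ABBBBBBBBBBBBBBBABBBBBBBBBBBBBBBABBBBBBBBBBBBBBB
t=5: ABBBBBBBBBBBBBBBBBBBBBBBBBBBBBBBABBBBBBBBBBBBBBBBBBBBBBBBBBBBBBBABBBBBBBBBBBBBBBBBBBBBBBBBBBBBBB
t=6: ABBBBBBBBBBBBBBBBBBBBBBBBBBBBBBBBBBBBBBBBBBBBBBBBBBBBBBBBB…BBBBBBBBBBBBBBBBBBBBBBBBBBBBBBBBBBBBBBBBBBBBBBBBBBBBBBBBBB  (len 192)
t=7: ABBBBBBBBBBBBBBBBBBBBBBBBBBBBBBBBBBBBBBBBBBBBBBBBBBBBBBBBB…BBBBBBBBBBBBBBBBBBBBBBBBBBBBBBBBBBBBBBBBBBBBBBBBBBBBBBBBBB  (len 384)
t=8: ABBBBBBBBBBBBBBBBBBBBBBBBBBBBBBBBBBBBBBBBBBBBBBBBBBBBBBBBB…BBBBBBBBBBBBBBBBBBBBBBBBBBBBBBBBBBBBBBBBBBBBBBBBBBBBBBBBBB  (len 768)
t=9: ABBBBBBBBBBBBBBBBBBBBBBBBBBBBBBBBBBBBBBBBBBBBBBBBBBBBBBBBB…BBBBBBBBBBBBBBBBBBBBBBBBBBBBBBBBBBBBBBBBBBBBBBBBBBBBBBBBBB  (len 1536)
t=10: ABBBBBBBBBBBBBBBBBBBBBBBBBBBBBBBBBBBBBBBBBBBBBBBBBBBBBBBBB…BBBBBBBBBBBBBBBBBBBBBBBBBBBBBBBBBBBBBBBBBBBBBBBBBBBBBBBBBB  (len 3072)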